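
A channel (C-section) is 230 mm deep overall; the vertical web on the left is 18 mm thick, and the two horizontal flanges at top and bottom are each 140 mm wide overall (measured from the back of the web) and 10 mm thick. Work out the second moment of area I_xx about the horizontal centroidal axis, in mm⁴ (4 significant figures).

I_xx ≈ 4.779 × 10⁷ mm⁴

Decompose the section into non-overlapping parts with the origin at the bottom-left of its bounding rectangle.
Web: 18 × 230, A = 4 140 mm², y = 115 mm, Ī = 18 250 500 mm⁴.
Top flange (beyond web): 122 × 10, A = 1 220 mm², y = 225 mm, Ī = 10166.7 mm⁴.
Bottom flange (beyond web): 122 × 10, A = 1 220 mm², y = 5 mm, Ī = 10166.7 mm⁴.
By symmetry the centroid is at mid-height, ȳ = 115 mm.
Transfer each piece to the horizontal centroidal axis using Ī + A·d² with d = y − 115:
  web: d = 0 mm → contributes +18 250 500 mm⁴
  top flange (beyond web): d = 110 mm → contributes +14 772 167 mm⁴
  bottom flange (beyond web): d = -110 mm → contributes +14 772 167 mm⁴
Total I = 47 794 833 mm⁴.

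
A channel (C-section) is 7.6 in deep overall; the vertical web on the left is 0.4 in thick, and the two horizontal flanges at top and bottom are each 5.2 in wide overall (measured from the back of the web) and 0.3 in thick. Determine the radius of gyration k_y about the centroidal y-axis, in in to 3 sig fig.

Decompose the section into non-overlapping parts with the origin at the bottom-left of its bounding rectangle.
Web: 0.4 × 7.6, A = 3.04 in², x = 0.2 in, Ī = 0.040533 in⁴.
Top flange (beyond web): 4.8 × 0.3, A = 1.44 in², x = 2.8 in, Ī = 2.7648 in⁴.
Bottom flange (beyond web): 4.8 × 0.3, A = 1.44 in², x = 2.8 in, Ī = 2.7648 in⁴.
Centroid: x̄ = ΣA·x / ΣA = 1.4649 in.
Transfer each piece to the centroidal y-axis using Ī + A·d² with d = x − 1.4649:
  web: d = -1.2649 in → contributes +4.9042 in⁴
  top flange (beyond web): d = 1.3351 in → contributes +5.3317 in⁴
  bottom flange (beyond web): d = 1.3351 in → contributes +5.3317 in⁴
Total I = 15.568 in⁴.
Radius of gyration: k = √(I/A) = √(15.568 / 5.92) = 1.6216 in.

k_y ≈ 1.62 in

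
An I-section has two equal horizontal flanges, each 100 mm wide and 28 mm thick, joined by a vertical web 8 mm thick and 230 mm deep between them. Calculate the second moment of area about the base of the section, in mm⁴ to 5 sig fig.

I_base ≈ 2.5381 × 10⁸ mm⁴

Break the section into simple shapes (no overlaps), measuring from the bottom-left corner of the bounding box.
Bottom flange: 100 × 28, A = 2 800 mm², y = 14 mm, Ī = 182933.3 mm⁴.
Web: 8 × 230, A = 1 840 mm², y = 143 mm, Ī = 8 111 333 mm⁴.
Top flange: 100 × 28, A = 2 800 mm², y = 272 mm, Ī = 182933.3 mm⁴.
Transfer each piece to the bottom edge using Ī + A·d² with d = y − 0:
  bottom flange: d = 14 mm → contributes +731733.3 mm⁴
  web: d = 143 mm → contributes +45 737 493 mm⁴
  top flange: d = 272 mm → contributes +207 338 133 mm⁴
Total I = 253 807 360 mm⁴.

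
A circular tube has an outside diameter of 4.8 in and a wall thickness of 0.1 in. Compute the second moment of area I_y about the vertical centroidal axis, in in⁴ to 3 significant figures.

I_y ≈ 4.08 in⁴

Break the section into simple shapes (no overlaps), measuring from the bottom-left corner of the bounding box.
Outer circle: ⌀4.8, A = 18.096 in², x = 2.4 in, Ī = 26.058 in⁴.
Bore (subtracted): ⌀4.6, A = 16.619 in², x = 2.4 in, Ī = 21.979 in⁴.
By symmetry the centroid is at mid-width, x̄ = 2.4 in.
All pieces are centred on the vertical centroidal axis, so I = ΣĪ (holes subtracted) = 4.079 in⁴.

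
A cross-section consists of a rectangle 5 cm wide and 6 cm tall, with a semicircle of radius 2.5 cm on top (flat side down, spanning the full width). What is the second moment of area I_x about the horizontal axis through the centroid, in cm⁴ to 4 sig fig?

I_x ≈ 216.3 cm⁴

Decompose the section into non-overlapping parts with the origin at the bottom-left of its bounding rectangle.
Rectangular body: 5 × 6, A = 30 cm², y = 3 cm, Ī = 90 cm⁴.
Semicircular cap: semicircle r = 2.5, A = 9.81748 cm², y = 7.06103 cm, Ī = 4.28738 cm⁴.
Centroid: ȳ = ΣA·y / ΣA = 4.0013 cm.
Transfer each piece to the horizontal axis through the centroid using Ī + A·d² with d = y − 4.0013:
  rectangular body: d = -1.0013 cm → contributes +120.078 cm⁴
  semicircular cap: d = 3.05974 cm → contributes +96.1985 cm⁴
Total I = 216.276 cm⁴.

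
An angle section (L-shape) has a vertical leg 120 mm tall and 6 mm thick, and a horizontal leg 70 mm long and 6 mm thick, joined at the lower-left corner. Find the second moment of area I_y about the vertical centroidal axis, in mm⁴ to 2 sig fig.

Decompose the section into non-overlapping parts with the origin at the bottom-left of its bounding rectangle.
Vertical leg: 6 × 120, A = 720 mm², x = 3 mm, Ī = 2 160 mm⁴.
Horizontal leg (remainder): 64 × 6, A = 384 mm², x = 38 mm, Ī = 131 072 mm⁴.
Centroid: x̄ = ΣA·x / ΣA = 15.17 mm.
Transfer each piece to the vertical centroidal axis using Ī + A·d² with d = x − 15.17:
  vertical leg: d = -12.17 mm → contributes +108 867 mm⁴
  horizontal leg (remainder): d = 22.83 mm → contributes +331 148 mm⁴
Total I = 440 015 mm⁴.

I_y ≈ 4.4 × 10⁵ mm⁴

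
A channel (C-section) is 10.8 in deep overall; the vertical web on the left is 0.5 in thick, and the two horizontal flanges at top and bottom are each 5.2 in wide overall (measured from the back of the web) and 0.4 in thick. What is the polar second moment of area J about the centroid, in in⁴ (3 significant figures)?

J ≈ 176 in⁴

Split into non-overlapping primitives; take the origin at the lower-left of the bounding box.
Web: 0.5 × 10.8, A = 5.4 in², y = 5.4 in, Ī = 52.488 in⁴.
Top flange (beyond web): 4.7 × 0.4, A = 1.88 in², y = 10.6 in, Ī = 0.025067 in⁴.
Bottom flange (beyond web): 4.7 × 0.4, A = 1.88 in², y = 0.2 in, Ī = 0.025067 in⁴.
By symmetry the centroid is at mid-height, ȳ = 5.4 in.
Transfer each piece to the centroidal x-axis using Ī + A·d² with d = y − 5.4:
  web: d = 0 in → contributes +52.488 in⁴
  top flange (beyond web): d = 5.2 in → contributes +50.86 in⁴
  bottom flange (beyond web): d = -5.2 in → contributes +50.86 in⁴
Total I = 154.21 in⁴.
For the y-axis: x̄ = 1.3172 in.
Repeating about the centroidal y-axis gives I_y = 22.018 in⁴.
Polar second moment: J = I_x + I_y = 176.23 in⁴.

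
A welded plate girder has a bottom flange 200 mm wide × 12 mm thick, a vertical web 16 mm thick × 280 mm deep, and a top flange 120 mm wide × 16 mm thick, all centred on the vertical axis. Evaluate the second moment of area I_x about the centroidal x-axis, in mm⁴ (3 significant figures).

I_x ≈ 1.22 × 10⁸ mm⁴

Decompose the section into non-overlapping parts with the origin at the bottom-left of its bounding rectangle.
Bottom plate: 200 × 12, A = 2 400 mm², y = 6 mm, Ī = 28 800 mm⁴.
Web plate: 16 × 280, A = 4 480 mm², y = 152 mm, Ī = 29 269 333 mm⁴.
Top plate: 120 × 16, A = 1 920 mm², y = 300 mm, Ī = 40 960 mm⁴.
Centroid: ȳ = ΣA·y / ΣA = 144.47 mm.
Transfer each piece to the centroidal x-axis using Ī + A·d² with d = y − 144.47:
  bottom plate: d = -138.47 mm → contributes +46 048 071 mm⁴
  web plate: d = 7.5273 mm → contributes +29 523 169 mm⁴
  top plate: d = 155.53 mm → contributes +46 483 327 mm⁴
Total I = 122 054 567 mm⁴.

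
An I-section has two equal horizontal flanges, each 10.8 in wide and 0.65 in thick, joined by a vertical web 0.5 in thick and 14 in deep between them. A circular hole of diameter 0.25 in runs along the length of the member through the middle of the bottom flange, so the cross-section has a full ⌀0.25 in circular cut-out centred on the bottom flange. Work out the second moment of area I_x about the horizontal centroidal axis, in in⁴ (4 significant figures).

I_x ≈ 865.5 in⁴

Split into non-overlapping primitives; take the origin at the lower-left of the bounding box.
Bottom flange: 10.8 × 0.65, A = 7.02 in², y = 0.325 in, Ī = 0.247163 in⁴.
Web: 0.5 × 14, A = 7 in², y = 7.65 in, Ī = 114.333 in⁴.
Top flange: 10.8 × 0.65, A = 7.02 in², y = 14.975 in, Ī = 0.247163 in⁴.
Hole (subtracted): ⌀0.25, A = 0.0490874 in², y = 0.325 in, Ī = 0.000191748 in⁴.
Centroid: ȳ = ΣA·y / ΣA = 7.66713 in.
Transfer each piece to the horizontal centroidal axis using Ī + A·d² with d = y − 7.66713:
  bottom flange: d = -7.34213 in → contributes +378.673 in⁴
  web: d = -0.0171296 in → contributes +114.335 in⁴
  top flange: d = 7.30787 in → contributes +375.15 in⁴
  hole: d = -7.34213 in → contributes −2.64634 in⁴
Total I = 865.512 in⁴.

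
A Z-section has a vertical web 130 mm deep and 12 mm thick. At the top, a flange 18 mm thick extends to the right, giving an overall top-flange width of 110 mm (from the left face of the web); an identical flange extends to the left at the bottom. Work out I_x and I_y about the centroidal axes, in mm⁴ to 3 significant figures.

Decompose the section into non-overlapping parts with the origin at the bottom-left of its bounding rectangle.
Web: 12 × 130, A = 1 560 mm², y = 65 mm, Ī = 2 197 000 mm⁴.
Top flange (beyond web): 98 × 18, A = 1 764 mm², y = 121 mm, Ī = 47 628 mm⁴.
Bottom flange (beyond web): 98 × 18, A = 1 764 mm², y = 9 mm, Ī = 47 628 mm⁴.
Centroid: ȳ = ΣA·y / ΣA = 65 mm.
Transfer each piece to the centroidal x-axis using Ī + A·d² with d = y − 65:
  web: d = 0 mm → contributes +2 197 000 mm⁴
  top flange (beyond web): d = 56 mm → contributes +5 579 532 mm⁴
  bottom flange (beyond web): d = -56 mm → contributes +5 579 532 mm⁴
Total I = 13 356 064 mm⁴.
For the y-axis: x̄ = 104 mm.
Repeating about the centroidal y-axis gives I_y = 13 514 496 mm⁴.

I_x ≈ 1.34 × 10⁷ mm⁴, I_y ≈ 1.35 × 10⁷ mm⁴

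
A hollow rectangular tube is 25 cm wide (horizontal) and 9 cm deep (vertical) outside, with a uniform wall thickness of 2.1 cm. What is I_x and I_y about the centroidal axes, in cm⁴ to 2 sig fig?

I_x ≈ 1300 cm⁴, I_y ≈ 8100 cm⁴

Decompose the section into non-overlapping parts with the origin at the bottom-left of its bounding rectangle.
Outer rectangle: 25 × 9, A = 225 cm², y = 4.5 cm, Ī = 1 519 cm⁴.
Inner void (subtracted): 20.8 × 4.8, A = 99.84 cm², y = 4.5 cm, Ī = 191.7 cm⁴.
By symmetry the centroid is at mid-height, ȳ = 4.5 cm.
All pieces are centred on the centroidal x-axis, so I = ΣĪ (holes subtracted) = 1 327 cm⁴.
Repeating about the centroidal y-axis gives I_y = 8 119 cm⁴.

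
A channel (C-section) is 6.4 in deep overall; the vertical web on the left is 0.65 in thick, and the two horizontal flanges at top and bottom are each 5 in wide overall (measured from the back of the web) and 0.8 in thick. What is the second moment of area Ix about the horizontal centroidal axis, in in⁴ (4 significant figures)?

Ix ≈ 69.14 in⁴

Break the section into simple shapes (no overlaps), measuring from the bottom-left corner of the bounding box.
Web: 0.65 × 6.4, A = 4.16 in², y = 3.2 in, Ī = 14.1995 in⁴.
Top flange (beyond web): 4.35 × 0.8, A = 3.48 in², y = 6 in, Ī = 0.1856 in⁴.
Bottom flange (beyond web): 4.35 × 0.8, A = 3.48 in², y = 0.4 in, Ī = 0.1856 in⁴.
By symmetry the centroid is at mid-height, ȳ = 3.2 in.
Transfer each piece to the horizontal centroidal axis using Ī + A·d² with d = y − 3.2:
  web: d = 0 in → contributes +14.1995 in⁴
  top flange (beyond web): d = 2.8 in → contributes +27.4688 in⁴
  bottom flange (beyond web): d = -2.8 in → contributes +27.4688 in⁴
Total I = 69.1371 in⁴.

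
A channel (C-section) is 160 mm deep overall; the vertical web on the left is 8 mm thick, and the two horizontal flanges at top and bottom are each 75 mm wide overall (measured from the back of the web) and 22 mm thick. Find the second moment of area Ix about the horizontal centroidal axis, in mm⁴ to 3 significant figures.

Ix ≈ 1.69 × 10⁷ mm⁴

Break the section into simple shapes (no overlaps), measuring from the bottom-left corner of the bounding box.
Web: 8 × 160, A = 1 280 mm², y = 80 mm, Ī = 2 730 667 mm⁴.
Top flange (beyond web): 67 × 22, A = 1 474 mm², y = 149 mm, Ī = 59 451 mm⁴.
Bottom flange (beyond web): 67 × 22, A = 1 474 mm², y = 11 mm, Ī = 59 451 mm⁴.
By symmetry the centroid is at mid-height, ȳ = 80 mm.
Transfer each piece to the horizontal centroidal axis using Ī + A·d² with d = y − 80:
  web: d = 0 mm → contributes +2 730 667 mm⁴
  top flange (beyond web): d = 69 mm → contributes +7 077 165 mm⁴
  bottom flange (beyond web): d = -69 mm → contributes +7 077 165 mm⁴
Total I = 16 884 997 mm⁴.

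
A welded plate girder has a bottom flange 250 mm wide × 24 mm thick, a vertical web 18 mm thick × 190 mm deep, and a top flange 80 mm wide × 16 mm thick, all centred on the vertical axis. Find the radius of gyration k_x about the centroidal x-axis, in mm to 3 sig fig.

Decompose the section into non-overlapping parts with the origin at the bottom-left of its bounding rectangle.
Bottom plate: 250 × 24, A = 6 000 mm², y = 12 mm, Ī = 288 000 mm⁴.
Web plate: 18 × 190, A = 3 420 mm², y = 119 mm, Ī = 10 288 500 mm⁴.
Top plate: 80 × 16, A = 1 280 mm², y = 222 mm, Ī = 27 307 mm⁴.
Centroid: ȳ = ΣA·y / ΣA = 71.321 mm.
Transfer each piece to the centroidal x-axis using Ī + A·d² with d = y − 71.321:
  bottom plate: d = -59.321 mm → contributes +21 402 239 mm⁴
  web plate: d = 47.679 mm → contributes +18 062 980 mm⁴
  top plate: d = 150.68 mm → contributes +29 088 442 mm⁴
Total I = 68 553 661 mm⁴.
Radius of gyration: k = √(I/A) = √(68 553 661 / 10 700) = 80.043 mm.

k_x ≈ 80.0 mm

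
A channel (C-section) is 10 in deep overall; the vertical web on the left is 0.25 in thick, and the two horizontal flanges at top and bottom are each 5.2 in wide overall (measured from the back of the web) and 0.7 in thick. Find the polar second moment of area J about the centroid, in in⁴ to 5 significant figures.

J ≈ 197.54 in⁴

Decompose the section into non-overlapping parts with the origin at the bottom-left of its bounding rectangle.
Web: 0.25 × 10, A = 2.5 in², y = 5 in, Ī = 20.83333 in⁴.
Top flange (beyond web): 4.95 × 0.7, A = 3.465 in², y = 9.65 in, Ī = 0.1414875 in⁴.
Bottom flange (beyond web): 4.95 × 0.7, A = 3.465 in², y = 0.35 in, Ī = 0.1414875 in⁴.
By symmetry the centroid is at mid-height, ȳ = 5 in.
Transfer each piece to the centroidal x-axis using Ī + A·d² with d = y − 5:
  web: d = 0 in → contributes +20.83333 in⁴
  top flange (beyond web): d = 4.65 in → contributes +75.06345 in⁴
  bottom flange (beyond web): d = -4.65 in → contributes +75.06345 in⁴
Total I = 170.9602 in⁴.
For the y-axis: x̄ = 2.03571 in.
Repeating about the centroidal y-axis gives I_y = 26.58283 in⁴.
Polar second moment: J = I_x + I_y = 197.5431 in⁴.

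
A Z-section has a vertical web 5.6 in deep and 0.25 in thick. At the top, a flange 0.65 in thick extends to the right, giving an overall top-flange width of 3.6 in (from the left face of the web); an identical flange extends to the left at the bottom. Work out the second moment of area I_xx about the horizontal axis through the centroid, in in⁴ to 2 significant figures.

I_xx ≈ 30 in⁴

Split into non-overlapping primitives; take the origin at the lower-left of the bounding box.
Web: 0.25 × 5.6, A = 1.4 in², y = 2.8 in, Ī = 3.659 in⁴.
Top flange (beyond web): 3.35 × 0.65, A = 2.178 in², y = 5.275 in, Ī = 0.07667 in⁴.
Bottom flange (beyond web): 3.35 × 0.65, A = 2.178 in², y = 0.325 in, Ī = 0.07667 in⁴.
Centroid: ȳ = ΣA·y / ΣA = 2.8 in.
Transfer each piece to the horizontal axis through the centroid using Ī + A·d² with d = y − 2.8:
  web: d = 0 in → contributes +3.659 in⁴
  top flange (beyond web): d = 2.475 in → contributes +13.42 in⁴
  bottom flange (beyond web): d = -2.475 in → contributes +13.42 in⁴
Total I = 30.49 in⁴.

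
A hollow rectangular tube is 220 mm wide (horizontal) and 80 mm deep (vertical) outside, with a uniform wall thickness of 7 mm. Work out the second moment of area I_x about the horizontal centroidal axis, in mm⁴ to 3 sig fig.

Split into non-overlapping primitives; take the origin at the lower-left of the bounding box.
Outer rectangle: 220 × 80, A = 17 600 mm², y = 40 mm, Ī = 9 386 667 mm⁴.
Inner void (subtracted): 206 × 66, A = 13 596 mm², y = 40 mm, Ī = 4 935 348 mm⁴.
By symmetry the centroid is at mid-height, ȳ = 40 mm.
All pieces are centred on the horizontal centroidal axis, so I = ΣĪ (holes subtracted) = 4 451 319 mm⁴.

I_x ≈ 4.45 × 10⁶ mm⁴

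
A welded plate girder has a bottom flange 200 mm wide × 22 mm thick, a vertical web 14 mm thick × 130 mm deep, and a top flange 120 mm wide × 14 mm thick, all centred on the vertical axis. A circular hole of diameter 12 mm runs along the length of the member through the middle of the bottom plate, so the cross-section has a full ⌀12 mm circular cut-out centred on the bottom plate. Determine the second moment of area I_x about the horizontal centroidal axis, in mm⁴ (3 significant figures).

Treat the section as a set of non-overlapping primitives; coordinates are from the bounding-box lower-left.
Bottom plate: 200 × 22, A = 4 400 mm², y = 11 mm, Ī = 177 467 mm⁴.
Web plate: 14 × 130, A = 1 820 mm², y = 87 mm, Ī = 2 563 167 mm⁴.
Top plate: 120 × 14, A = 1 680 mm², y = 159 mm, Ī = 27 440 mm⁴.
Hole (subtracted): ⌀12, A = 113.1 mm², y = 11 mm, Ī = 1017.9 mm⁴.
Centroid: ȳ = ΣA·y / ΣA = 60.694 mm.
Transfer each piece to the horizontal centroidal axis using Ī + A·d² with d = y − 60.694:
  bottom plate: d = -49.694 mm → contributes +11 043 107 mm⁴
  web plate: d = 26.306 mm → contributes +3 822 646 mm⁴
  top plate: d = 98.306 mm → contributes +16 263 176 mm⁴
  hole: d = -49.694 mm → contributes −280 308 mm⁴
Total I = 30 848 622 mm⁴.

I_x ≈ 3.08 × 10⁷ mm⁴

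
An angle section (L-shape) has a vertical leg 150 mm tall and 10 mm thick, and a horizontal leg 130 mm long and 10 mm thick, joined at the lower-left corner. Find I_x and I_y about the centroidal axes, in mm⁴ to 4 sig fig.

I_x ≈ 6.089 × 10⁶ mm⁴, I_y ≈ 4.269 × 10⁶ mm⁴

Treat the section as a set of non-overlapping primitives; coordinates are from the bounding-box lower-left.
Vertical leg: 10 × 150, A = 1 500 mm², y = 75 mm, Ī = 2 812 500 mm⁴.
Horizontal leg (remainder): 120 × 10, A = 1 200 mm², y = 5 mm, Ī = 10 000 mm⁴.
Centroid: ȳ = ΣA·y / ΣA = 43.8889 mm.
Transfer each piece to the centroidal x-axis using Ī + A·d² with d = y − 43.8889:
  vertical leg: d = 31.1111 mm → contributes +4 264 352 mm⁴
  horizontal leg (remainder): d = -38.8889 mm → contributes +1 824 815 mm⁴
Total I = 6 089 167 mm⁴.
For the y-axis: x̄ = 33.8889 mm.
Repeating about the centroidal y-axis gives I_y = 4 269 167 mm⁴.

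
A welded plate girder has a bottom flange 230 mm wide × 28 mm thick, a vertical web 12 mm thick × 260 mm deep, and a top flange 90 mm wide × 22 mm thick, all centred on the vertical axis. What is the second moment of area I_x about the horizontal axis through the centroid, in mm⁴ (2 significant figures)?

Decompose the section into non-overlapping parts with the origin at the bottom-left of its bounding rectangle.
Bottom plate: 230 × 28, A = 6 440 mm², y = 14 mm, Ī = 420 747 mm⁴.
Web plate: 12 × 260, A = 3 120 mm², y = 158 mm, Ī = 17 576 000 mm⁴.
Top plate: 90 × 22, A = 1 980 mm², y = 299 mm, Ī = 79 860 mm⁴.
Centroid: ȳ = ΣA·y / ΣA = 101.8 mm.
Transfer each piece to the horizontal axis through the centroid using Ī + A·d² with d = y − 101.8:
  bottom plate: d = -87.83 mm → contributes +50 101 745 mm⁴
  web plate: d = 56.17 mm → contributes +27 419 153 mm⁴
  top plate: d = 197.2 mm → contributes +77 052 883 mm⁴
Total I = 154 573 781 mm⁴.

I_x ≈ 1.5 × 10⁸ mm⁴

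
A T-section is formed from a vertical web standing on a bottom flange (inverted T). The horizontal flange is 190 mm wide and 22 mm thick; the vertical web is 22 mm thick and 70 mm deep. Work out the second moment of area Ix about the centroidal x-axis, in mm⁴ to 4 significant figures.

Break the section into simple shapes (no overlaps), measuring from the bottom-left corner of the bounding box.
Flange: 190 × 22, A = 4 180 mm², y = 11 mm, Ī = 168 593 mm⁴.
Web: 22 × 70, A = 1 540 mm², y = 57 mm, Ī = 628 833 mm⁴.
Centroid: ȳ = ΣA·y / ΣA = 23.3846 mm.
Transfer each piece to the centroidal x-axis using Ī + A·d² with d = y − 23.3846:
  flange: d = -12.3846 mm → contributes +809 716 mm⁴
  web: d = 33.6154 mm → contributes +2 369 024 mm⁴
Total I = 3 178 741 mm⁴.

Ix ≈ 3.179 × 10⁶ mm⁴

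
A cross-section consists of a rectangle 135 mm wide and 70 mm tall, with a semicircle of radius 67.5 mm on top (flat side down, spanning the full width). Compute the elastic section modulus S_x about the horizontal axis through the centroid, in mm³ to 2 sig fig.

S_x ≈ 3.0 × 10⁵ mm³

Break the section into simple shapes (no overlaps), measuring from the bottom-left corner of the bounding box.
Rectangular body: 135 × 70, A = 9 450 mm², y = 35 mm, Ī = 3 858 750 mm⁴.
Semicircular cap: semicircle r = 67.5, A = 7 157 mm², y = 98.65 mm, Ī = 2 278 490 mm⁴.
Centroid: ȳ = ΣA·y / ΣA = 62.43 mm.
Transfer each piece to the horizontal axis through the centroid using Ī + A·d² with d = y − 62.43:
  rectangular body: d = -27.43 mm → contributes +10 968 845 mm⁴
  semicircular cap: d = 36.22 mm → contributes +11 666 635 mm⁴
Total I = 22 635 480 mm⁴.
Extreme fibre distance c = 75.07 mm; S = I/c = 301 524 mm³.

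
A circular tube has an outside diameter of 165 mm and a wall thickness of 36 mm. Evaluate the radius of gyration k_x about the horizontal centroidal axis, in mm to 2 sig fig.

k_x ≈ 47 mm

Split into non-overlapping primitives; take the origin at the lower-left of the bounding box.
Outer circle: ⌀165, A = 21 382 mm², y = 82.5 mm, Ī = 36 383 601 mm⁴.
Bore (subtracted): ⌀93, A = 6 793 mm², y = 82.5 mm, Ī = 3 671 992 mm⁴.
By symmetry the centroid is at mid-height, ȳ = 82.5 mm.
All pieces are centred on the horizontal centroidal axis, so I = ΣĪ (holes subtracted) = 32 711 609 mm⁴.
Radius of gyration: k = √(I/A) = √(32 711 609 / 14 590) = 47.35 mm.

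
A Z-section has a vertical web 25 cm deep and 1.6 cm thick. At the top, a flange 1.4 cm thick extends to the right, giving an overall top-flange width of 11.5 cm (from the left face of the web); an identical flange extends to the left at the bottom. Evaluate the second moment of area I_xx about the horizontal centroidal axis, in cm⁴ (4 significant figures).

Treat the section as a set of non-overlapping primitives; coordinates are from the bounding-box lower-left.
Web: 1.6 × 25, A = 40 cm², y = 12.5 cm, Ī = 2083.33 cm⁴.
Top flange (beyond web): 9.9 × 1.4, A = 13.86 cm², y = 24.3 cm, Ī = 2.2638 cm⁴.
Bottom flange (beyond web): 9.9 × 1.4, A = 13.86 cm², y = 0.7 cm, Ī = 2.2638 cm⁴.
Centroid: ȳ = ΣA·y / ΣA = 12.5 cm.
Transfer each piece to the horizontal centroidal axis using Ī + A·d² with d = y − 12.5:
  web: d = 0 cm → contributes +2083.33 cm⁴
  top flange (beyond web): d = 11.8 cm → contributes +1932.13 cm⁴
  bottom flange (beyond web): d = -11.8 cm → contributes +1932.13 cm⁴
Total I = 5947.59 cm⁴.

I_xx ≈ 5948 cm⁴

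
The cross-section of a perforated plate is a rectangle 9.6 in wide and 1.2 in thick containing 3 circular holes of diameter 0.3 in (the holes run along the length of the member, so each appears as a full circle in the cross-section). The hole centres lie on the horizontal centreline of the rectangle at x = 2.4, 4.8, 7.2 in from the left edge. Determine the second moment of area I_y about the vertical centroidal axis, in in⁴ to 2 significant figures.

I_y ≈ 88 in⁴

Split into non-overlapping primitives; take the origin at the lower-left of the bounding box.
Plate: 9.6 × 1.2, A = 11.52 in², x = 4.8 in, Ī = 88.47 in⁴.
Hole 1 (subtracted): ⌀0.3, A = 0.07069 in², x = 2.4 in, Ī = 0.0003976 in⁴.
Hole 2 (subtracted): ⌀0.3, A = 0.07069 in², x = 4.8 in, Ī = 0.0003976 in⁴.
Hole 3 (subtracted): ⌀0.3, A = 0.07069 in², x = 7.2 in, Ī = 0.0003976 in⁴.
By symmetry the centroid is at mid-width, x̄ = 4.8 in.
Transfer each piece to the vertical centroidal axis using Ī + A·d² with d = x − 4.8:
  plate: d = 0 in → contributes +88.47 in⁴
  hole 1: d = -2.4 in → contributes −0.4075 in⁴
  hole 2: d = 0 in → contributes −0.0003976 in⁴
  hole 3: d = 2.4 in → contributes −0.4075 in⁴
Total I = 87.66 in⁴.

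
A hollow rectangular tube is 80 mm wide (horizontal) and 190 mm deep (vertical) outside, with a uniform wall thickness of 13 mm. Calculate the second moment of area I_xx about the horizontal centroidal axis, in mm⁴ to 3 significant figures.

Split into non-overlapping primitives; take the origin at the lower-left of the bounding box.
Outer rectangle: 80 × 190, A = 15 200 mm², y = 95 mm, Ī = 45 726 667 mm⁴.
Inner void (subtracted): 54 × 164, A = 8 856 mm², y = 95 mm, Ī = 19 849 248 mm⁴.
By symmetry the centroid is at mid-height, ȳ = 95 mm.
All pieces are centred on the horizontal centroidal axis, so I = ΣĪ (holes subtracted) = 25 877 419 mm⁴.

I_xx ≈ 2.59 × 10⁷ mm⁴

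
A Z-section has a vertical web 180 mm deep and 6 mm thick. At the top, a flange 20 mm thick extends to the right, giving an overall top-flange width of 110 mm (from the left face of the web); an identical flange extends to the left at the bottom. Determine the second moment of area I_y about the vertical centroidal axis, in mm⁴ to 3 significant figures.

I_y ≈ 1.63 × 10⁷ mm⁴

Split into non-overlapping primitives; take the origin at the lower-left of the bounding box.
Web: 6 × 180, A = 1 080 mm², x = 107 mm, Ī = 3 240 mm⁴.
Top flange (beyond web): 104 × 20, A = 2 080 mm², x = 162 mm, Ī = 1 874 773 mm⁴.
Bottom flange (beyond web): 104 × 20, A = 2 080 mm², x = 52 mm, Ī = 1 874 773 mm⁴.
Centroid: x̄ = ΣA·x / ΣA = 107 mm.
Transfer each piece to the vertical centroidal axis using Ī + A·d² with d = x − 107:
  web: d = 0 mm → contributes +3 240 mm⁴
  top flange (beyond web): d = 55 mm → contributes +8 166 773 mm⁴
  bottom flange (beyond web): d = -55 mm → contributes +8 166 773 mm⁴
Total I = 16 336 787 mm⁴.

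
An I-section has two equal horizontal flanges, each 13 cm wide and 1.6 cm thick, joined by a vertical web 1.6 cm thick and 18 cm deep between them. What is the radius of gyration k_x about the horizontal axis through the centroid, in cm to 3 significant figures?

k_x ≈ 8.24 cm

Treat the section as a set of non-overlapping primitives; coordinates are from the bounding-box lower-left.
Bottom flange: 13 × 1.6, A = 20.8 cm², y = 0.8 cm, Ī = 4.4373 cm⁴.
Web: 1.6 × 18, A = 28.8 cm², y = 10.6 cm, Ī = 777.6 cm⁴.
Top flange: 13 × 1.6, A = 20.8 cm², y = 20.4 cm, Ī = 4.4373 cm⁴.
By symmetry the centroid is at mid-height, ȳ = 10.6 cm.
Transfer each piece to the horizontal axis through the centroid using Ī + A·d² with d = y − 10.6:
  bottom flange: d = -9.8 cm → contributes +2002.1 cm⁴
  web: d = 0 cm → contributes +777.6 cm⁴
  top flange: d = 9.8 cm → contributes +2002.1 cm⁴
Total I = 4781.7 cm⁴.
Radius of gyration: k = √(I/A) = √(4781.7 / 70.4) = 8.2415 cm.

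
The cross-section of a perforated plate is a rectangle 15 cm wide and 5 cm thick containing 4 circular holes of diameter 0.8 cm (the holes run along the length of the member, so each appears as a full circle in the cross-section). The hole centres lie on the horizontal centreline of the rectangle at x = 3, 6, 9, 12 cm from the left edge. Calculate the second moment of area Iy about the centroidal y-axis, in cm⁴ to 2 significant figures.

Break the section into simple shapes (no overlaps), measuring from the bottom-left corner of the bounding box.
Plate: 15 × 5, A = 75 cm², x = 7.5 cm, Ī = 1 406 cm⁴.
Hole 1 (subtracted): ⌀0.8, A = 0.5027 cm², x = 3 cm, Ī = 0.02011 cm⁴.
Hole 2 (subtracted): ⌀0.8, A = 0.5027 cm², x = 6 cm, Ī = 0.02011 cm⁴.
Hole 3 (subtracted): ⌀0.8, A = 0.5027 cm², x = 9 cm, Ī = 0.02011 cm⁴.
Hole 4 (subtracted): ⌀0.8, A = 0.5027 cm², x = 12 cm, Ī = 0.02011 cm⁴.
By symmetry the centroid is at mid-width, x̄ = 7.5 cm.
Transfer each piece to the centroidal y-axis using Ī + A·d² with d = x − 7.5:
  plate: d = 0 cm → contributes +1 406 cm⁴
  hole 1: d = -4.5 cm → contributes −10.2 cm⁴
  hole 2: d = -1.5 cm → contributes −1.151 cm⁴
  hole 3: d = 1.5 cm → contributes −1.151 cm⁴
  hole 4: d = 4.5 cm → contributes −10.2 cm⁴
Total I = 1 384 cm⁴.

Iy ≈ 1400 cm⁴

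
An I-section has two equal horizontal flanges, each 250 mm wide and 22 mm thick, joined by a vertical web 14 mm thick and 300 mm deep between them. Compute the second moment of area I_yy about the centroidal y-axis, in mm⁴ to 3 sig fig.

I_yy ≈ 5.74 × 10⁷ mm⁴

Split into non-overlapping primitives; take the origin at the lower-left of the bounding box.
Bottom flange: 250 × 22, A = 5 500 mm², x = 125 mm, Ī = 28 645 833 mm⁴.
Web: 14 × 300, A = 4 200 mm², x = 125 mm, Ī = 68 600 mm⁴.
Top flange: 250 × 22, A = 5 500 mm², x = 125 mm, Ī = 28 645 833 mm⁴.
By symmetry the centroid is at mid-width, x̄ = 125 mm.
All pieces are centred on the centroidal y-axis, so I = ΣĪ = 57 360 267 mm⁴.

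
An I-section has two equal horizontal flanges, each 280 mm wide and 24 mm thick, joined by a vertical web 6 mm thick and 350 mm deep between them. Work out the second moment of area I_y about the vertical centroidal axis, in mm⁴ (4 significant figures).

I_y ≈ 8.781 × 10⁷ mm⁴

Split into non-overlapping primitives; take the origin at the lower-left of the bounding box.
Bottom flange: 280 × 24, A = 6 720 mm², x = 140 mm, Ī = 43 904 000 mm⁴.
Web: 6 × 350, A = 2 100 mm², x = 140 mm, Ī = 6 300 mm⁴.
Top flange: 280 × 24, A = 6 720 mm², x = 140 mm, Ī = 43 904 000 mm⁴.
By symmetry the centroid is at mid-width, x̄ = 140 mm.
All pieces are centred on the vertical centroidal axis, so I = ΣĪ = 87 814 300 mm⁴.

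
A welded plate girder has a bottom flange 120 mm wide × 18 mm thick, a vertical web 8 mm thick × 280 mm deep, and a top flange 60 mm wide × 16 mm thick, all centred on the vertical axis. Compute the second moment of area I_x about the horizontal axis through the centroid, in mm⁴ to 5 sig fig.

Treat the section as a set of non-overlapping primitives; coordinates are from the bounding-box lower-left.
Bottom plate: 120 × 18, A = 2 160 mm², y = 9 mm, Ī = 58 320 mm⁴.
Web plate: 8 × 280, A = 2 240 mm², y = 158 mm, Ī = 14 634 667 mm⁴.
Top plate: 60 × 16, A = 960 mm², y = 306 mm, Ī = 20 480 mm⁴.
Centroid: ȳ = ΣA·y / ΣA = 124.4627 mm.
Transfer each piece to the horizontal axis through the centroid using Ī + A·d² with d = y − 124.4627:
  bottom plate: d = -115.4627 mm → contributes +28 854 645 mm⁴
  web plate: d = 33.53731 mm → contributes +17 154 110 mm⁴
  top plate: d = 181.5373 mm → contributes +31 658 044 mm⁴
Total I = 77 666 799 mm⁴.

I_x ≈ 7.7667 × 10⁷ mm⁴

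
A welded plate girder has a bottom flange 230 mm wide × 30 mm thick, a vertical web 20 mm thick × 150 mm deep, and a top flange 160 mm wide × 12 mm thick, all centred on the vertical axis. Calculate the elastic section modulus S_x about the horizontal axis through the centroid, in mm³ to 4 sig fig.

S_x ≈ 4.457 × 10⁵ mm³

Treat the section as a set of non-overlapping primitives; coordinates are from the bounding-box lower-left.
Bottom plate: 230 × 30, A = 6 900 mm², y = 15 mm, Ī = 517 500 mm⁴.
Web plate: 20 × 150, A = 3 000 mm², y = 105 mm, Ī = 5 625 000 mm⁴.
Top plate: 160 × 12, A = 1 920 mm², y = 186 mm, Ī = 23 040 mm⁴.
Centroid: ȳ = ΣA·y / ΣA = 65.6193 mm.
Transfer each piece to the horizontal axis through the centroid using Ī + A·d² with d = y − 65.6193:
  bottom plate: d = -50.6193 mm → contributes +18 197 456 mm⁴
  web plate: d = 39.3807 mm → contributes +10 277 521 mm⁴
  top plate: d = 120.381 mm → contributes +27 846 750 mm⁴
Total I = 56 321 727 mm⁴.
Extreme fibre distance c = 126.381 mm; S = I/c = 445 651 mm³.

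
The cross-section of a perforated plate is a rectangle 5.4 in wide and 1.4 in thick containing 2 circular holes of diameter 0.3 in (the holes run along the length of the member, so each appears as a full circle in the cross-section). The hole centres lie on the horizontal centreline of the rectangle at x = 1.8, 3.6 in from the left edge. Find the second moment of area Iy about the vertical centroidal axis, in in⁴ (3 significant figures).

Iy ≈ 18.3 in⁴

Decompose the section into non-overlapping parts with the origin at the bottom-left of its bounding rectangle.
Plate: 5.4 × 1.4, A = 7.56 in², x = 2.7 in, Ī = 18.371 in⁴.
Hole 1 (subtracted): ⌀0.3, A = 0.070686 in², x = 1.8 in, Ī = 0.00039761 in⁴.
Hole 2 (subtracted): ⌀0.3, A = 0.070686 in², x = 3.6 in, Ī = 0.00039761 in⁴.
By symmetry the centroid is at mid-width, x̄ = 2.7 in.
Transfer each piece to the vertical centroidal axis using Ī + A·d² with d = x − 2.7:
  plate: d = 0 in → contributes +18.371 in⁴
  hole 1: d = -0.9 in → contributes −0.057653 in⁴
  hole 2: d = 0.9 in → contributes −0.057653 in⁴
Total I = 18.255 in⁴.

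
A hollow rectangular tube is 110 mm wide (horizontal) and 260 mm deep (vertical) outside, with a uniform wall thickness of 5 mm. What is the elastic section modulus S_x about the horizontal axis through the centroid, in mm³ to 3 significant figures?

S_x ≈ 2.38 × 10⁵ mm³

Split into non-overlapping primitives; take the origin at the lower-left of the bounding box.
Outer rectangle: 110 × 260, A = 28 600 mm², y = 130 mm, Ī = 161 113 333 mm⁴.
Inner void (subtracted): 100 × 250, A = 25 000 mm², y = 130 mm, Ī = 130 208 333 mm⁴.
By symmetry the centroid is at mid-height, ȳ = 130 mm.
All pieces are centred on the horizontal axis through the centroid, so I = ΣĪ (holes subtracted) = 30 905 000 mm⁴.
Extreme fibre distance c = 130 mm; S = I/c = 237 731 mm³.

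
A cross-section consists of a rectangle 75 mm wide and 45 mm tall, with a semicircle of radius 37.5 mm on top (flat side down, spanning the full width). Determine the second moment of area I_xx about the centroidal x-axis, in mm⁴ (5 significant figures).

I_xx ≈ 2.7569 × 10⁶ mm⁴

Decompose the section into non-overlapping parts with the origin at the bottom-left of its bounding rectangle.
Rectangular body: 75 × 45, A = 3 375 mm², y = 22.5 mm, Ī = 569531.3 mm⁴.
Semicircular cap: semicircle r = 37.5, A = 2208.932 mm², y = 60.91549 mm, Ī = 217048.7 mm⁴.
Centroid: ȳ = ΣA·y / ΣA = 37.69668 mm.
Transfer each piece to the centroidal x-axis using Ī + A·d² with d = y − 37.69668:
  rectangular body: d = -15.19668 mm → contributes +1 348 951 mm⁴
  semicircular cap: d = 23.21882 mm → contributes +1 407 914 mm⁴
Total I = 2 756 864 mm⁴.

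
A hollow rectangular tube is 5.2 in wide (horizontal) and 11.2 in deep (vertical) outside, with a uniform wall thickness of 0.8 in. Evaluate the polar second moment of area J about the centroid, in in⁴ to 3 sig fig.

Treat the section as a set of non-overlapping primitives; coordinates are from the bounding-box lower-left.
Outer rectangle: 5.2 × 11.2, A = 58.24 in², y = 5.6 in, Ī = 608.8 in⁴.
Inner void (subtracted): 3.6 × 9.6, A = 34.56 in², y = 5.6 in, Ī = 265.42 in⁴.
By symmetry the centroid is at mid-height, ȳ = 5.6 in.
All pieces are centred on the centroidal x-axis, so I = ΣĪ (holes subtracted) = 343.38 in⁴.
Repeating about the centroidal y-axis gives I_y = 93.909 in⁴.
Polar second moment: J = I_x + I_y = 437.29 in⁴.

J ≈ 437 in⁴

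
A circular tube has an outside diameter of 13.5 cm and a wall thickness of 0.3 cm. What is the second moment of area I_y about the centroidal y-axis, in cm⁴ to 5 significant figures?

Break the section into simple shapes (no overlaps), measuring from the bottom-left corner of the bounding box.
Outer circle: ⌀13.5, A = 143.1388 cm², x = 6.75 cm, Ī = 1630.441 cm⁴.
Bore (subtracted): ⌀12.9, A = 130.6981 cm², x = 6.75 cm, Ī = 1359.342 cm⁴.
By symmetry the centroid is at mid-width, x̄ = 6.75 cm.
All pieces are centred on the centroidal y-axis, so I = ΣĪ (holes subtracted) = 271.0986 cm⁴.

I_y ≈ 271.10 cm⁴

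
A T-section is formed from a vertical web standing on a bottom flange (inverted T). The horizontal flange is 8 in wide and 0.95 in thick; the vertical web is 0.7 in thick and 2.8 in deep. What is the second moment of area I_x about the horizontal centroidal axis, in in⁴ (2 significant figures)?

I_x ≈ 7.3 in⁴

Decompose the section into non-overlapping parts with the origin at the bottom-left of its bounding rectangle.
Flange: 8 × 0.95, A = 7.6 in², y = 0.475 in, Ī = 0.5716 in⁴.
Web: 0.7 × 2.8, A = 1.96 in², y = 2.35 in, Ī = 1.281 in⁴.
Centroid: ȳ = ΣA·y / ΣA = 0.8594 in.
Transfer each piece to the horizontal centroidal axis using Ī + A·d² with d = y − 0.8594:
  flange: d = -0.3844 in → contributes +1.695 in⁴
  web: d = 1.491 in → contributes +5.635 in⁴
Total I = 7.33 in⁴.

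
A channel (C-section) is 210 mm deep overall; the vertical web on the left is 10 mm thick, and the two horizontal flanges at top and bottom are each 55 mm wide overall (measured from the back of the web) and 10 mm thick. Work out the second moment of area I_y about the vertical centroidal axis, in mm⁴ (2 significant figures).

Treat the section as a set of non-overlapping primitives; coordinates are from the bounding-box lower-left.
Web: 10 × 210, A = 2 100 mm², x = 5 mm, Ī = 17 500 mm⁴.
Top flange (beyond web): 45 × 10, A = 450 mm², x = 32.5 mm, Ī = 75 938 mm⁴.
Bottom flange (beyond web): 45 × 10, A = 450 mm², x = 32.5 mm, Ī = 75 938 mm⁴.
Centroid: x̄ = ΣA·x / ΣA = 13.25 mm.
Transfer each piece to the vertical centroidal axis using Ī + A·d² with d = x − 13.25:
  web: d = -8.25 mm → contributes +160 431 mm⁴
  top flange (beyond web): d = 19.25 mm → contributes +242 691 mm⁴
  bottom flange (beyond web): d = 19.25 mm → contributes +242 691 mm⁴
Total I = 645 813 mm⁴.

I_y ≈ 6.5 × 10⁵ mm⁴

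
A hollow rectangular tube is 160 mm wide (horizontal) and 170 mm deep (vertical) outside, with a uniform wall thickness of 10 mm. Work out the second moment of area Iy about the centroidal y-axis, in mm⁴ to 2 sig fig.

Decompose the section into non-overlapping parts with the origin at the bottom-left of its bounding rectangle.
Outer rectangle: 160 × 170, A = 27 200 mm², x = 80 mm, Ī = 58 026 667 mm⁴.
Inner void (subtracted): 140 × 150, A = 21 000 mm², x = 80 mm, Ī = 34 300 000 mm⁴.
By symmetry the centroid is at mid-width, x̄ = 80 mm.
All pieces are centred on the centroidal y-axis, so I = ΣĪ (holes subtracted) = 23 726 667 mm⁴.

Iy ≈ 2.4 × 10⁷ mm⁴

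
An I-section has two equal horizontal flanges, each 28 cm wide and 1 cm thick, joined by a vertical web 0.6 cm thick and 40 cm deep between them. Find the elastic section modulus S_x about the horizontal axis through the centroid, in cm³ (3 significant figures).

S_x ≈ 1270 cm³

Treat the section as a set of non-overlapping primitives; coordinates are from the bounding-box lower-left.
Bottom flange: 28 × 1, A = 28 cm², y = 0.5 cm, Ī = 2.3333 cm⁴.
Web: 0.6 × 40, A = 24 cm², y = 21 cm, Ī = 3 200 cm⁴.
Top flange: 28 × 1, A = 28 cm², y = 41.5 cm, Ī = 2.3333 cm⁴.
By symmetry the centroid is at mid-height, ȳ = 21 cm.
Transfer each piece to the horizontal axis through the centroid using Ī + A·d² with d = y − 21:
  bottom flange: d = -20.5 cm → contributes +11 769 cm⁴
  web: d = 0 cm → contributes +3 200 cm⁴
  top flange: d = 20.5 cm → contributes +11 769 cm⁴
Total I = 26 739 cm⁴.
Extreme fibre distance c = 21 cm; S = I/c = 1273.3 cm³.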